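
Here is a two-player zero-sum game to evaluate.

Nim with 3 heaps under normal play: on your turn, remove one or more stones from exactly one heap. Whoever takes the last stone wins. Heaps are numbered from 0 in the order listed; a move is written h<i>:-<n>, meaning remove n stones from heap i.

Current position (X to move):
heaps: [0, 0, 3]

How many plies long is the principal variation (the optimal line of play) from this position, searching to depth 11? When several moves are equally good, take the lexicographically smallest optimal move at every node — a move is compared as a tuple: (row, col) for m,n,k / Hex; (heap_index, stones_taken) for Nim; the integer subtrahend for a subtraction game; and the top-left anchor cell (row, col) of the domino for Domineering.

PV length from [(0,0,3)]: 1 ply

[(0,0,3)] X move#1: h2:-1:-1/(0,0,2), h2:-2:-1/(0,0,1), h2:-3:+1/(0,0,0)*
[(0,0,0)] end (terminal -1, O#2); searched (0,0,3) to 11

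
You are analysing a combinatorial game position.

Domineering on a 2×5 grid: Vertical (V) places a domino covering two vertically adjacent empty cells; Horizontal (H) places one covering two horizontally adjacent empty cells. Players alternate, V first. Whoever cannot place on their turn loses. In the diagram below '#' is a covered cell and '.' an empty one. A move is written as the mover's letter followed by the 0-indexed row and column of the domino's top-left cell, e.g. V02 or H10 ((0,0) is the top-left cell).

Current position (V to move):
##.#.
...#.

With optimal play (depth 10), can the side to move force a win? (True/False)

V winning at [##.#./...#.]: True

ply 1, V at ##.#./...#. | V02=+1→####./..##.*; V04=-1→##.##/...##
ply 2, H at ####./..##. | H10=-1→####./####.*
ply 3, V at ####./####. | V04=+1→#####/#####*
ply 4: #####/##### is terminal -1 (H); from ##.#./...#. depth 10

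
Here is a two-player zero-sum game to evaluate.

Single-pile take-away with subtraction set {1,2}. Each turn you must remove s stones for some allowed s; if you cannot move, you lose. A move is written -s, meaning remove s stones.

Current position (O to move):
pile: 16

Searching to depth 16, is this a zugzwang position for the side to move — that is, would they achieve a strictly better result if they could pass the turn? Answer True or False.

zugzwang(16, O) = False

ply 1, O at 16 | -1=+1→15*; -2=-1→14
ply 2, X at 15 | -1=-1→14*; -2=-1→13
ply 3, O at 14 | -1=-1→13; -2=+1→12*
ply 4, X at 12 | -1=-1→11*; -2=-1→10
ply 5, O at 11 | -1=-1→10; -2=+1→9*
ply 6, X at 9 | -1=-1→8*; -2=-1→7
ply 7, O at 8 | -1=-1→7; -2=+1→6*
ply 8, X at 6 | -1=-1→5*; -2=-1→4
ply 9, O at 5 | -1=-1→4; -2=+1→3*
ply 10, X at 3 | -1=-1→2*; -2=-1→1
ply 11, O at 2 | -1=-1→1; -2=+1→0*
ply 12: 0 is terminal -1 (X); from 16 depth 16
if O skipped the turn, X would face:
~ ply 1, X at 16 | -1=+1→15*; -2=-1→14
~ ply 2, O at 15 | -1=-1→14*; -2=-1→13
~ ply 3, X at 14 | -1=-1→13; -2=+1→12*
~ ply 4, O at 12 | -1=-1→11*; -2=-1→10
~ ply 5, X at 11 | -1=-1→10; -2=+1→9*
~ ply 6, O at 9 | -1=-1→8*; -2=-1→7
~ ply 7, X at 8 | -1=-1→7; -2=+1→6*
~ ply 8, O at 6 | -1=-1→5*; -2=-1→4
~ ply 9, X at 5 | -1=-1→4; -2=+1→3*
~ ply 10, O at 3 | -1=-1→2*; -2=-1→1
~ ply 11, X at 2 | -1=-1→1; -2=+1→0*
~ ply 12: 0 is terminal -1 (O); from 16 depth 16
compare (O): move=+1 vs pass=-1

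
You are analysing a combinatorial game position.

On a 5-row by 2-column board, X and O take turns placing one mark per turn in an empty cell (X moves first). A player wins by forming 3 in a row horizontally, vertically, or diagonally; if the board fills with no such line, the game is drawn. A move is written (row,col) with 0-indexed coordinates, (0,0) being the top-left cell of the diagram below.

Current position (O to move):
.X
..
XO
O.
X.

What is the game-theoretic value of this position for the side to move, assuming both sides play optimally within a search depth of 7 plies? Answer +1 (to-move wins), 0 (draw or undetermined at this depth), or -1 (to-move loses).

value(.X/../XO/O./X., O) = +1

p1 O@[.X/../XO/O./X.]: (0,0)[OX/../XO/O./X.]+0 (1,0)[.X/O./XO/O./X.]+0 (1,1)[.X/.O/XO/O./X.]+0 (3,1)[.X/../XO/OO/X.]+1* (4,1)[.X/../XO/O./XO]+0
p2 X@[.X/../XO/OO/X.]: (0,0)[XX/../XO/OO/X.]-1* (1,0)[.X/X./XO/OO/X.]-1 (1,1)[.X/.X/XO/OO/X.]-1 (4,1)[.X/../XO/OO/XX]-1
p3 O@[XX/../XO/OO/X.]: (1,0)[XX/O./XO/OO/X.]+1* (1,1)[XX/.O/XO/OO/X.]+1 (4,1)[XX/../XO/OO/XO]+1
p4 X@[XX/O./XO/OO/X.]: (1,1)[XX/OX/XO/OO/X.]-1* (4,1)[XX/O./XO/OO/XX]-1
p5 O@[XX/OX/XO/OO/X.]: (4,1)[XX/OX/XO/OO/XO]+1*
p6 X@[XX/OX/XO/OO/XO] terminal -1; root [.X/../XO/O./X.] d7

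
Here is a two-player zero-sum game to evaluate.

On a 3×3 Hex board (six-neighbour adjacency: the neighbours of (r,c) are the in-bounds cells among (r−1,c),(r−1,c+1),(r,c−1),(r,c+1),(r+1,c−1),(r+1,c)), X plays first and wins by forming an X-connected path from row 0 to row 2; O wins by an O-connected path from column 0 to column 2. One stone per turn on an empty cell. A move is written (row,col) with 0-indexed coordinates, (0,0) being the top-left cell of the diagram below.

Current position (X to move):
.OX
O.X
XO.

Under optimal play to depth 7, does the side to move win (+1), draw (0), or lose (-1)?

ply 1, X at .OX/O.X/XO. | (0,0)=+1→XOX/O.X/XO.*; (1,1)=+1→.OX/OXX/XO.; (2,2)=+1→.OX/O.X/XOX
ply 2, O at XOX/O.X/XO. | (1,1)=-1→XOX/OOX/XO.*; (2,2)=-1→XOX/O.X/XOO
ply 3, X at XOX/OOX/XO. | (2,2)=+1→XOX/OOX/XOX*
ply 4: XOX/OOX/XOX is terminal -1 (O); from .OX/O.X/XO. depth 7

value(.OX/O.X/XO., X) = +1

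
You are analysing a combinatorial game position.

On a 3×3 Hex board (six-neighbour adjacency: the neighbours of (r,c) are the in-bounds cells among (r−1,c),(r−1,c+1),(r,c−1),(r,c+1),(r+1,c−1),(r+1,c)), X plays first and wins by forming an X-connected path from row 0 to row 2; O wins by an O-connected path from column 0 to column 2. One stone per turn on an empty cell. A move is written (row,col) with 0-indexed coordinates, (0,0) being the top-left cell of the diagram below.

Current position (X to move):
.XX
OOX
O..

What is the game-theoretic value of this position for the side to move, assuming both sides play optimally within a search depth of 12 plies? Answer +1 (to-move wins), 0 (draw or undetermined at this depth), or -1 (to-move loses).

value(.XX/OOX/O.., X) = +1

[.XX/OOX/O..] X move#1: (0,0):+1/XXX/OOX/O..*, (2,1):+1/.XX/OOX/OX., (2,2):+1/.XX/OOX/O.X
[XXX/OOX/O..] O move#2: (2,1):-1/XXX/OOX/OO.*, (2,2):-1/XXX/OOX/O.O
[XXX/OOX/OO.] X move#3: (2,2):+1/XXX/OOX/OOX*
[XXX/OOX/OOX] end (terminal -1, O#4); searched .XX/OOX/O.. to 12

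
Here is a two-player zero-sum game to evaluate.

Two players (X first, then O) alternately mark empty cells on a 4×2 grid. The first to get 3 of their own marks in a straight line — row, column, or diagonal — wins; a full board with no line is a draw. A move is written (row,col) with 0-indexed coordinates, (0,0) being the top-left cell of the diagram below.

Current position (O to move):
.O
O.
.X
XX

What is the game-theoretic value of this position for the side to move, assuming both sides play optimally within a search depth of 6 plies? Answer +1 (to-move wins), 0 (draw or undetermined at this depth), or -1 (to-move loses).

value(.O/O./.X/XX, O) = 0

ply 1, O at .O/O./.X/XX | (0,0)=-1→OO/O./.X/XX; (1,1)=+0→.O/OO/.X/XX*; (2,0)=-1→.O/O./OX/XX
ply 2, X at .O/OO/.X/XX | (0,0)=+0→XO/OO/.X/XX*; (2,0)=+0→.O/OO/XX/XX
ply 3, O at XO/OO/.X/XX | (2,0)=+0→XO/OO/OX/XX*
ply 4: XO/OO/OX/XX is terminal +0 (X); from .O/O./.X/XX depth 6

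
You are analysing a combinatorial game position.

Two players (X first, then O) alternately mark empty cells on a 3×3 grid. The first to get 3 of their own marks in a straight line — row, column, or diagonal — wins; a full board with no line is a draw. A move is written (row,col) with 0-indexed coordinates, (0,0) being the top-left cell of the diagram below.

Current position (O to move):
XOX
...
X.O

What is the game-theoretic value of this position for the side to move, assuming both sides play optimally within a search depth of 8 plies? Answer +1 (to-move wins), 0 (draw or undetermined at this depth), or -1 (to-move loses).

value(XOX/.../X.O, O) = -1

ply 1, O at XOX/.../X.O | (1,0)=-1→XOX/O../X.O*; (1,1)=-1→XOX/.O./X.O; (1,2)=-1→XOX/..O/X.O; (2,1)=-1→XOX/.../XOO
ply 2, X at XOX/O../X.O | (1,1)=+1→XOX/OX./X.O*; (1,2)=+0→XOX/O.X/X.O; (2,1)=+0→XOX/O../XXO
ply 3: XOX/OX./X.O is terminal -1 (O); from XOX/.../X.O depth 8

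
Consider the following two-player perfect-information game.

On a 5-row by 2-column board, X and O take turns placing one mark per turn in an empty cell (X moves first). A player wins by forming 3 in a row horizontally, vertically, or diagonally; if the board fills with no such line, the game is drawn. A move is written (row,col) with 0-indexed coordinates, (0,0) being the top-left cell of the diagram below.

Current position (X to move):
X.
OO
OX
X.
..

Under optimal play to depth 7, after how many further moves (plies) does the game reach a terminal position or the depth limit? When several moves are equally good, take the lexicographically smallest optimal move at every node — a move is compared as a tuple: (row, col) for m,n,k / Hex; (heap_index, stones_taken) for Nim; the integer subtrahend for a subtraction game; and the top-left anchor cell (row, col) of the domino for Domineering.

[X./OO/OX/X./..] X move#1: (0,1):+0/XX/OO/OX/X./..*, (3,1):+0/X./OO/OX/XX/.., (4,0):+0/X./OO/OX/X./X., (4,1):+0/X./OO/OX/X./.X
[XX/OO/OX/X./..] O move#2: (3,1):+0/XX/OO/OX/XO/..*, (4,0):+0/XX/OO/OX/X./O., (4,1):+0/XX/OO/OX/X./.O
[XX/OO/OX/XO/..] X move#3: (4,0):+0/XX/OO/OX/XO/X.*, (4,1):+0/XX/OO/OX/XO/.X
[XX/OO/OX/XO/X.] O move#4: (4,1):+0/XX/OO/OX/XO/XO*
[XX/OO/OX/XO/XO] end (terminal +0, X#5); searched X./OO/OX/X./.. to 7

PV length from [X./OO/OX/X./..]: 4 plies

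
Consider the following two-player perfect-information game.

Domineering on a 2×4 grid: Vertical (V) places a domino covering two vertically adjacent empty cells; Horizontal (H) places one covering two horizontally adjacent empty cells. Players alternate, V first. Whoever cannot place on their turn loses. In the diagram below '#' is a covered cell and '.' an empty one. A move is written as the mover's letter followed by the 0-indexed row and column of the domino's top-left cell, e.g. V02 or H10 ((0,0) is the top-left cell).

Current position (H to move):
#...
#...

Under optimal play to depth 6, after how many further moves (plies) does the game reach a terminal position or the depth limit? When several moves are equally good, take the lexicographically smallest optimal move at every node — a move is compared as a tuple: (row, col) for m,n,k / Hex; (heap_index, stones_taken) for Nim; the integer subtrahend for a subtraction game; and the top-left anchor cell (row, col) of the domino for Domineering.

p1 H@[#.../#...]: H01[###./#...]+1* H02[#.##/#...]+1 H11[#.../###.]+1 H12[#.../#.##]+1
p2 V@[###./#...]: V03[####/#..#]-1*
p3 H@[####/#..#]: H11[####/####]+1*
p4 V@[####/####] terminal -1; root [#.../#...] d6

PV length from [#.../#...]: 3 plies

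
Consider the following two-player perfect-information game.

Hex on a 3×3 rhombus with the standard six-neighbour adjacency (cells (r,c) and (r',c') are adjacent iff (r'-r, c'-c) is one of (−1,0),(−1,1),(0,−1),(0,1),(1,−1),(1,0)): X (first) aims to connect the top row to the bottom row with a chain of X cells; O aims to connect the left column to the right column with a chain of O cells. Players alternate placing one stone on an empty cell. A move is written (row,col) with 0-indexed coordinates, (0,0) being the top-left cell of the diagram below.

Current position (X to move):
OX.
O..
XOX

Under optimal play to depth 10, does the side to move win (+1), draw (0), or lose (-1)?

[OX./O../XOX] X move#1: (0,2):+1/OXX/O../XOX*, (1,1):+1/OX./OX./XOX, (1,2):+1/OX./O.X/XOX
[OXX/O../XOX] O move#2: (1,1):-1/OXX/OO./XOX*, (1,2):-1/OXX/O.O/XOX
[OXX/OO./XOX] X move#3: (1,2):+1/OXX/OOX/XOX*
[OXX/OOX/XOX] end (terminal -1, O#4); searched OX./O../XOX to 10

value(OX./O../XOX, X) = +1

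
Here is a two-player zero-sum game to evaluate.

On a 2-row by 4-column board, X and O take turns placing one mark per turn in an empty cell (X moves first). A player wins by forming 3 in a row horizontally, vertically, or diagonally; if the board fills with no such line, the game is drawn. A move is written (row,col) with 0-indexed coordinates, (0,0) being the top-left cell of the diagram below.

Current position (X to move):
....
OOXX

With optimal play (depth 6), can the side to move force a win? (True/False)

X winning at [..../OOXX]: False

p1 X@[..../OOXX]: (0,0)[X.../OOXX]+0* (0,1)[.X../OOXX]+0 (0,2)[..X./OOXX]+0 (0,3)[...X/OOXX]+0
p2 O@[X.../OOXX]: (0,1)[XO../OOXX]+0* (0,2)[X.O./OOXX]+0 (0,3)[X..O/OOXX]+0
p3 X@[XO../OOXX]: (0,2)[XOX./OOXX]+0* (0,3)[XO.X/OOXX]+0
p4 O@[XOX./OOXX]: (0,3)[XOXO/OOXX]+0*
p5 X@[XOXO/OOXX] terminal +0; root [..../OOXX] d6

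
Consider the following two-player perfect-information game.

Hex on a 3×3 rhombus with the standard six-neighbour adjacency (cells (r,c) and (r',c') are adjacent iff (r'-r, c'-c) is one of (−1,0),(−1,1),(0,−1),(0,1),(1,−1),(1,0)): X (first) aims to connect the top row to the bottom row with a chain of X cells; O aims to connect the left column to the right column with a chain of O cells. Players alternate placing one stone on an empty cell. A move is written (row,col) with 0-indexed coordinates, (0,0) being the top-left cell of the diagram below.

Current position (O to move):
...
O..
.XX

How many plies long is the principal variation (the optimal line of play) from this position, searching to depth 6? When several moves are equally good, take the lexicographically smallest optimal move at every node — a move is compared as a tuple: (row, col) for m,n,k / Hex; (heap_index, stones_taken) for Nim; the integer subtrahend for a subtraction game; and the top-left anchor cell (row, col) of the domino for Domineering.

p1 O@[.../O../.XX]: (0,0)[O../O../.XX]-1 (0,1)[.O./O../.XX]-1 (0,2)[..O/O../.XX]+1* (1,1)[.../OO./.XX]+1 (1,2)[.../O.O/.XX]-1 (2,0)[.../O../OXX]-1
p2 X@[..O/O../.XX]: (0,0)[X.O/O../.XX]-1* (0,1)[.XO/O../.XX]-1 (1,1)[..O/OX./.XX]-1 (1,2)[..O/O.X/.XX]-1 (2,0)[..O/O../XXX]-1
p3 O@[X.O/O../.XX]: (0,1)[XOO/O../.XX]+1* (1,1)[X.O/OO./.XX]+1 (1,2)[X.O/O.O/.XX]+1 (2,0)[X.O/O../OXX]+1
p4 X@[XOO/O../.XX] terminal -1; root [.../O../.XX] d6

PV length from [.../O../.XX]: 3 plies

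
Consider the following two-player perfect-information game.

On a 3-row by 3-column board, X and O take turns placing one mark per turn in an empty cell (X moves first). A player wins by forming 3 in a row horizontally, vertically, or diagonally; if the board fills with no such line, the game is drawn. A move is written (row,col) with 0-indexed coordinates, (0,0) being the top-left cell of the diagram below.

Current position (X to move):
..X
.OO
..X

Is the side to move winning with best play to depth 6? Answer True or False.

X winning at [..X/.OO/..X]: False

ply 1, X at ..X/.OO/..X | (0,0)=-1→X.X/.OO/..X; (0,1)=-1→.XX/.OO/..X; (1,0)=+0→..X/XOO/..X*; (2,0)=-1→..X/.OO/X.X; (2,1)=-1→..X/.OO/.XX
ply 2, O at ..X/XOO/..X | (0,0)=+0→O.X/XOO/..X*; (0,1)=+0→.OX/XOO/..X; (2,0)=+0→..X/XOO/O.X; (2,1)=+0→..X/XOO/.OX
ply 3, X at O.X/XOO/..X | (0,1)=+0→OXX/XOO/..X*; (2,0)=+0→O.X/XOO/X.X; (2,1)=+0→O.X/XOO/.XX
ply 4, O at OXX/XOO/..X | (2,0)=+0→OXX/XOO/O.X*; (2,1)=+0→OXX/XOO/.OX
ply 5, X at OXX/XOO/O.X | (2,1)=+0→OXX/XOO/OXX*
ply 6: OXX/XOO/OXX is terminal +0 (O); from ..X/.OO/..X depth 6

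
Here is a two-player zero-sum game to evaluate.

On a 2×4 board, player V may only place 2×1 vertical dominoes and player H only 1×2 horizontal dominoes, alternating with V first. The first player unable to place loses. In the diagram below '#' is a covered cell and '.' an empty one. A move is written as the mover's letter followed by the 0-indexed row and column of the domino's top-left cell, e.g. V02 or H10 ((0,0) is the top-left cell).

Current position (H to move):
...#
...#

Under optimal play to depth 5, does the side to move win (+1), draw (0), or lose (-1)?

p1 H@[...#/...#]: H00[##.#/...#]+1* H01[.###/...#]+1 H10[...#/##.#]+1 H11[...#/.###]+1
p2 V@[##.#/...#]: V02[####/..##]-1*
p3 H@[####/..##]: H10[####/####]+1*
p4 V@[####/####] terminal -1; root [...#/...#] d5

value(...#/...#, H) = +1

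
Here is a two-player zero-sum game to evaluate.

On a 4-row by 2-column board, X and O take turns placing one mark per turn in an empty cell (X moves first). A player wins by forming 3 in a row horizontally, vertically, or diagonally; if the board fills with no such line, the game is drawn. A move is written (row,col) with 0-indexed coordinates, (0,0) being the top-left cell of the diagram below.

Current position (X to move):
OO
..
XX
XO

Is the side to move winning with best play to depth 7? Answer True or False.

X winning at [OO/../XX/XO]: True

[OO/../XX/XO] X move#1: (1,0):+1/OO/X./XX/XO*, (1,1):+0/OO/.X/XX/XO
[OO/X./XX/XO] end (terminal -1, O#2); searched OO/../XX/XO to 7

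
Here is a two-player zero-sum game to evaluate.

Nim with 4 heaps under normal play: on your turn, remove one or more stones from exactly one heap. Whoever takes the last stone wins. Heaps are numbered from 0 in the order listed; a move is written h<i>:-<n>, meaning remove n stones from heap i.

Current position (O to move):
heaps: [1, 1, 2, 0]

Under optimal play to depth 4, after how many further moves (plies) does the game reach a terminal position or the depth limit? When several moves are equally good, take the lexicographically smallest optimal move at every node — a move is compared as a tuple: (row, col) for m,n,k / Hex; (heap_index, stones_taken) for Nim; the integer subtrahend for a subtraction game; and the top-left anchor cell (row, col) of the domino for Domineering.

PV length from [(1,1,2,0)]: 3 plies

p1 O@[(1,1,2,0)]: h0:-1[(0,1,2,0)]-1 h1:-1[(1,0,2,0)]-1 h2:-1[(1,1,1,0)]-1 h2:-2[(1,1,0,0)]+1*
p2 X@[(1,1,0,0)]: h0:-1[(0,1,0,0)]-1* h1:-1[(1,0,0,0)]-1
p3 O@[(0,1,0,0)]: h1:-1[(0,0,0,0)]+1*
p4 X@[(0,0,0,0)] terminal -1; root [(1,1,2,0)] d4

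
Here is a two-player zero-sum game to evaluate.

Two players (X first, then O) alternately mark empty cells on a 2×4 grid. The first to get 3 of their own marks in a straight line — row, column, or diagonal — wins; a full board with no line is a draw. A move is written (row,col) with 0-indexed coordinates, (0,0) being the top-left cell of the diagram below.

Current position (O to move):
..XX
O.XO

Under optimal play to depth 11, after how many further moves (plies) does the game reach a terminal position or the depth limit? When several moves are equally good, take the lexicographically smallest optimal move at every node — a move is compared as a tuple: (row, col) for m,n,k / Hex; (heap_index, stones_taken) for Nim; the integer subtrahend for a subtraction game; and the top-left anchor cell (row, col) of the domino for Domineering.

p1 O@[..XX/O.XO]: (0,0)[O.XX/O.XO]-1 (0,1)[.OXX/O.XO]+0* (1,1)[..XX/OOXO]-1
p2 X@[.OXX/O.XO]: (0,0)[XOXX/O.XO]+0* (1,1)[.OXX/OXXO]+0
p3 O@[XOXX/O.XO]: (1,1)[XOXX/OOXO]+0*
p4 X@[XOXX/OOXO] terminal +0; root [..XX/O.XO] d11

PV length from [..XX/O.XO]: 3 plies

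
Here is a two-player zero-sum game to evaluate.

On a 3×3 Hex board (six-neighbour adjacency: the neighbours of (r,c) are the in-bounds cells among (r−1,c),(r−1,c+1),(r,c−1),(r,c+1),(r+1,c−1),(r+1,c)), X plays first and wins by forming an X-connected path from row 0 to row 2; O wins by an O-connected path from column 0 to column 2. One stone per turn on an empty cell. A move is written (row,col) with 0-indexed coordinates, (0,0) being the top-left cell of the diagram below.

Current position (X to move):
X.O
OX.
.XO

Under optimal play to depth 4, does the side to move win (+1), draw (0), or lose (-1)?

value(X.O/OX./.XO, X) = +1

p1 X@[X.O/OX./.XO]: (0,1)[XXO/OX./.XO]+1* (1,2)[X.O/OXX/.XO]-1 (2,0)[X.O/OX./XXO]-1
p2 O@[XXO/OX./.XO] terminal -1; root [X.O/OX./.XO] d4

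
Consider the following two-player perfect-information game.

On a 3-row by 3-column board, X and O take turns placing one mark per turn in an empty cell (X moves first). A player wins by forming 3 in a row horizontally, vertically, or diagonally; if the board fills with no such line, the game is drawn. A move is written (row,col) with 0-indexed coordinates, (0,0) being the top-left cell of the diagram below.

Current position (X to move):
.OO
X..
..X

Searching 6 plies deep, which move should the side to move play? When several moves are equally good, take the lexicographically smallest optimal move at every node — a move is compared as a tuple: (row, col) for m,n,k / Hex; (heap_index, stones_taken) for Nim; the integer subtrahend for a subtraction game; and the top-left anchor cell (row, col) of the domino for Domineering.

p1 X@[.OO/X../..X]: (0,0)[XOO/X../..X]+1* (1,1)[.OO/XX./..X]-1 (1,2)[.OO/X.X/..X]-1 (2,0)[.OO/X../X.X]-1 (2,1)[.OO/X../.XX]-1
p2 O@[XOO/X../..X]: (1,1)[XOO/XO./..X]-1* (1,2)[XOO/X.O/..X]-1 (2,0)[XOO/X../O.X]-1 (2,1)[XOO/X../.OX]-1
p3 X@[XOO/XO./..X]: (1,2)[XOO/XOX/..X]-1 (2,0)[XOO/XO./X.X]+1* (2,1)[XOO/XO./.XX]-1
p4 O@[XOO/XO./X.X] terminal -1; root [.OO/X../..X] d6

X's best at [.OO/X../..X]: (0,0)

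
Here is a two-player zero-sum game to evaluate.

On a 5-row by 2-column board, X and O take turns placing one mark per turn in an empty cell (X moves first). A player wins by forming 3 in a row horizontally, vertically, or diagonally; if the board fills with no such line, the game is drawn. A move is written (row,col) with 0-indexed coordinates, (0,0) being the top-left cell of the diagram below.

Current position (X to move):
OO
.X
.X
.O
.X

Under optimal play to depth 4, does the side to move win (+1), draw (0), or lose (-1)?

value(OO/.X/.X/.O/.X, X) = 0

ply 1, X at OO/.X/.X/.O/.X | (1,0)=+0→OO/XX/.X/.O/.X*; (2,0)=+0→OO/.X/XX/.O/.X; (3,0)=+0→OO/.X/.X/XO/.X; (4,0)=+0→OO/.X/.X/.O/XX
ply 2, O at OO/XX/.X/.O/.X | (2,0)=+0→OO/XX/OX/.O/.X*; (3,0)=+0→OO/XX/.X/OO/.X; (4,0)=+0→OO/XX/.X/.O/OX
ply 3, X at OO/XX/OX/.O/.X | (3,0)=+0→OO/XX/OX/XO/.X*; (4,0)=+0→OO/XX/OX/.O/XX
ply 4, O at OO/XX/OX/XO/.X | (4,0)=+0→OO/XX/OX/XO/OX*
ply 5: OO/XX/OX/XO/OX is terminal +0 (X); from OO/.X/.X/.O/.X depth 4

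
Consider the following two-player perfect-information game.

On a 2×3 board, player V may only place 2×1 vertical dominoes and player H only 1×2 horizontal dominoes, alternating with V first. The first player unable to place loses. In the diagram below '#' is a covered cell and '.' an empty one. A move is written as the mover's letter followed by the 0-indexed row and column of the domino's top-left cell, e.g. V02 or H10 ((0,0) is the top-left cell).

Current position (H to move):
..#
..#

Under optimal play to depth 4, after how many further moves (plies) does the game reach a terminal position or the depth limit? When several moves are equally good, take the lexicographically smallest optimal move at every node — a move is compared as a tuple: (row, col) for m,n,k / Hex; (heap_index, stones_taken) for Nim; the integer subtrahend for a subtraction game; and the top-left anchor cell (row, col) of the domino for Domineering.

PV length from [..#/..#]: 1 ply

ply 1, H at ..#/..# | H00=+1→###/..#*; H10=+1→..#/###
ply 2: ###/..# is terminal -1 (V); from ..#/..# depth 4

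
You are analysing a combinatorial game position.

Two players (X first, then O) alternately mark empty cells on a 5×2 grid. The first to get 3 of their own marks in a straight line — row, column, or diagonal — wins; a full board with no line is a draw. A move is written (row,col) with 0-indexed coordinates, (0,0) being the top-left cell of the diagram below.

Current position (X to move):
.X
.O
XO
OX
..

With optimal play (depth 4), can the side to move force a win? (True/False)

p1 X@[.X/.O/XO/OX/..]: (0,0)[XX/.O/XO/OX/..]+0* (1,0)[.X/XO/XO/OX/..]+0 (4,0)[.X/.O/XO/OX/X.]+0 (4,1)[.X/.O/XO/OX/.X]+0
p2 O@[XX/.O/XO/OX/..]: (1,0)[XX/OO/XO/OX/..]+0* (4,0)[XX/.O/XO/OX/O.]-1 (4,1)[XX/.O/XO/OX/.O]-1
p3 X@[XX/OO/XO/OX/..]: (4,0)[XX/OO/XO/OX/X.]+0* (4,1)[XX/OO/XO/OX/.X]+0
p4 O@[XX/OO/XO/OX/X.]: (4,1)[XX/OO/XO/OX/XO]+0*
p5 X@[XX/OO/XO/OX/XO] terminal +0; root [.X/.O/XO/OX/..] d4

X winning at [.X/.O/XO/OX/..]: False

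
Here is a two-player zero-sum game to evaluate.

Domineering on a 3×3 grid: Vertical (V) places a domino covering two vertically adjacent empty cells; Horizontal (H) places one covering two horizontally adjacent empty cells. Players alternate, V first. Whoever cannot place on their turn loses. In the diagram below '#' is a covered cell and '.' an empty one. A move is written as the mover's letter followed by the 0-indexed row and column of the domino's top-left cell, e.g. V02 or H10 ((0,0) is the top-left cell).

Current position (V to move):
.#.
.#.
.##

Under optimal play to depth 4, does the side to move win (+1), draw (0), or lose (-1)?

ply 1, V at .#./.#./.## | V00=+1→##./##./.##*; V02=+1→.##/.##/.##; V10=+1→.#./##./###
ply 2: ##./##./.## is terminal -1 (H); from .#./.#./.## depth 4

value(.#./.#./.##, V) = +1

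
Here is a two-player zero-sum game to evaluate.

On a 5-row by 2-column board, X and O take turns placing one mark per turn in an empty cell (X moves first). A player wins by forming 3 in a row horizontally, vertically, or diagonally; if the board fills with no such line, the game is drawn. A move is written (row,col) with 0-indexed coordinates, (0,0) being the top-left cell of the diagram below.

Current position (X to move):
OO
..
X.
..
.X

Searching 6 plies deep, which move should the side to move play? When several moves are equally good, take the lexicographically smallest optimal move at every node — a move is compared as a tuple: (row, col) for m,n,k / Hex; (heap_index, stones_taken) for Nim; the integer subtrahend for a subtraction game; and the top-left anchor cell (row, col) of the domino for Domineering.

ply 1, X at OO/../X./../.X | (1,0)=+0→OO/X./X./../.X; (1,1)=+0→OO/.X/X./../.X; (2,1)=+1→OO/../XX/../.X*; (3,0)=+1→OO/../X./X./.X; (3,1)=+0→OO/../X./.X/.X; (4,0)=+0→OO/../X./../XX
ply 2, O at OO/../XX/../.X | (1,0)=-1→OO/O./XX/../.X*; (1,1)=-1→OO/.O/XX/../.X; (3,0)=-1→OO/../XX/O./.X; (3,1)=-1→OO/../XX/.O/.X; (4,0)=-1→OO/../XX/../OX
ply 3, X at OO/O./XX/../.X | (1,1)=+0→OO/OX/XX/../.X; (3,0)=+1→OO/O./XX/X./.X*; (3,1)=+1→OO/O./XX/.X/.X; (4,0)=+1→OO/O./XX/../XX
ply 4, O at OO/O./XX/X./.X | (1,1)=-1→OO/OO/XX/X./.X*; (3,1)=-1→OO/O./XX/XO/.X; (4,0)=-1→OO/O./XX/X./OX
ply 5, X at OO/OO/XX/X./.X | (3,1)=+1→OO/OO/XX/XX/.X*; (4,0)=+1→OO/OO/XX/X./XX
ply 6: OO/OO/XX/XX/.X is terminal -1 (O); from OO/../X./../.X depth 6

X's best at [OO/../X./../.X]: (2,1)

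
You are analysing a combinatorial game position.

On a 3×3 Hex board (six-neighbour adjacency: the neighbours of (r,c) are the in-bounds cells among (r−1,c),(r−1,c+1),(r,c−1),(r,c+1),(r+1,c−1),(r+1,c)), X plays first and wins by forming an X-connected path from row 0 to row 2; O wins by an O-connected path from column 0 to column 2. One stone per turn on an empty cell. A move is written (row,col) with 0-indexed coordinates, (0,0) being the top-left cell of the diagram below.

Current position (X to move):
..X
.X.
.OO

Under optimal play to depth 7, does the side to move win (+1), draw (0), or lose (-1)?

value(..X/.X./.OO, X) = +1

p1 X@[..X/.X./.OO]: (0,0)[X.X/.X./.OO]-1 (0,1)[.XX/.X./.OO]-1 (1,0)[..X/XX./.OO]-1 (1,2)[..X/.XX/.OO]-1 (2,0)[..X/.X./XOO]+1*
p2 O@[..X/.X./XOO] terminal -1; root [..X/.X./.OO] d7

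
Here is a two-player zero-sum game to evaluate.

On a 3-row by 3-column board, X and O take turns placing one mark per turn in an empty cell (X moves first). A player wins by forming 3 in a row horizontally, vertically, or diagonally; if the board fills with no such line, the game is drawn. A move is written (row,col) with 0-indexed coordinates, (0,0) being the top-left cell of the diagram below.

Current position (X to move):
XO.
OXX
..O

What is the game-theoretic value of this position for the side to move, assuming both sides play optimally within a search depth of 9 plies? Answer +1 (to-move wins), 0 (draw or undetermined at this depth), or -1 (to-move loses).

[XO./OXX/..O] X move#1: (0,2):+0/XOX/OXX/..O*, (2,0):+0/XO./OXX/X.O, (2,1):+0/XO./OXX/.XO
[XOX/OXX/..O] O move#2: (2,0):+0/XOX/OXX/O.O*, (2,1):-1/XOX/OXX/.OO
[XOX/OXX/O.O] X move#3: (2,1):+0/XOX/OXX/OXO*
[XOX/OXX/OXO] end (terminal +0, O#4); searched XO./OXX/..O to 9

value(XO./OXX/..O, X) = 0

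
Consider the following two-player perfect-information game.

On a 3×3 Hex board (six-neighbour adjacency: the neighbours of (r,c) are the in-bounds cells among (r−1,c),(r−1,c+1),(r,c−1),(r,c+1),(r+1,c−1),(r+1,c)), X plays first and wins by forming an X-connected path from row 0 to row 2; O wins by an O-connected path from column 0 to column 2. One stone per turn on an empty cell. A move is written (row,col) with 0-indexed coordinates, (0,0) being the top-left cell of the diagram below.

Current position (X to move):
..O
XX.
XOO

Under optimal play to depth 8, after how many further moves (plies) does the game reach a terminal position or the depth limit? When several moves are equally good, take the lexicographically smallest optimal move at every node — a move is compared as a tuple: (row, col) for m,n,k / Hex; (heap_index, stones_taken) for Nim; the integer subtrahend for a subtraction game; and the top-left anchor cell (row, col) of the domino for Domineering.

p1 X@[..O/XX./XOO]: (0,0)[X.O/XX./XOO]+1* (0,1)[.XO/XX./XOO]+1 (1,2)[..O/XXX/XOO]+1
p2 O@[X.O/XX./XOO] terminal -1; root [..O/XX./XOO] d8

PV length from [..O/XX./XOO]: 1 ply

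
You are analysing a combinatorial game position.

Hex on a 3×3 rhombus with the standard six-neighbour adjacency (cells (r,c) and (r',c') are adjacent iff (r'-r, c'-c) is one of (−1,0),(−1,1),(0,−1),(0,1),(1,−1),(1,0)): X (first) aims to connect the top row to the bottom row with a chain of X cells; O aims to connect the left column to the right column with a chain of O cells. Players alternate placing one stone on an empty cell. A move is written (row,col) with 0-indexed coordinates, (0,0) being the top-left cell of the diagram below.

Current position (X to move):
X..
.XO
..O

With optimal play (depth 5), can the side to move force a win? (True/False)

X winning at [X../.XO/..O]: True

p1 X@[X../.XO/..O]: (0,1)[XX./.XO/..O]+1* (0,2)[X.X/.XO/..O]+1 (1,0)[X../XXO/..O]+1 (2,0)[X../.XO/X.O]+1 (2,1)[X../.XO/.XO]+1
p2 O@[XX./.XO/..O]: (0,2)[XXO/.XO/..O]-1* (1,0)[XX./OXO/..O]-1 (2,0)[XX./.XO/O.O]-1 (2,1)[XX./.XO/.OO]-1
p3 X@[XXO/.XO/..O]: (1,0)[XXO/XXO/..O]+1* (2,0)[XXO/.XO/X.O]+1 (2,1)[XXO/.XO/.XO]+1
p4 O@[XXO/XXO/..O]: (2,0)[XXO/XXO/O.O]-1* (2,1)[XXO/XXO/.OO]-1
p5 X@[XXO/XXO/O.O]: (2,1)[XXO/XXO/OXO]+1*
p6 O@[XXO/XXO/OXO] terminal -1; root [X../.XO/..O] d5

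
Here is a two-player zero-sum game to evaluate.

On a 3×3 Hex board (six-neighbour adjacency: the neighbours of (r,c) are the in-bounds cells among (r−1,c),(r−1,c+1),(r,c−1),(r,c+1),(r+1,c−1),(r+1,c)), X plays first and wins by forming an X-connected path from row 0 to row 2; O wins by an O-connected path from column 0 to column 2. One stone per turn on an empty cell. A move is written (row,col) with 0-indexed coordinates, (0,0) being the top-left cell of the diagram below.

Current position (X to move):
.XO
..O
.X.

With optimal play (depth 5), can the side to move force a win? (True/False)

X winning at [.XO/..O/.X.]: True

[.XO/..O/.X.] X move#1: (0,0):-1/XXO/..O/.X., (1,0):+1/.XO/X.O/.X.*, (1,1):+1/.XO/.XO/.X., (2,0):+1/.XO/..O/XX., (2,2):-1/.XO/..O/.XX
[.XO/X.O/.X.] O move#2: (0,0):-1/OXO/X.O/.X.*, (1,1):-1/.XO/XOO/.X., (2,0):-1/.XO/X.O/OX., (2,2):-1/.XO/X.O/.XO
[OXO/X.O/.X.] X move#3: (1,1):+1/OXO/XXO/.X.*, (2,0):+1/OXO/X.O/XX., (2,2):+1/OXO/X.O/.XX
[OXO/XXO/.X.] end (terminal -1, O#4); searched .XO/..O/.X. to 5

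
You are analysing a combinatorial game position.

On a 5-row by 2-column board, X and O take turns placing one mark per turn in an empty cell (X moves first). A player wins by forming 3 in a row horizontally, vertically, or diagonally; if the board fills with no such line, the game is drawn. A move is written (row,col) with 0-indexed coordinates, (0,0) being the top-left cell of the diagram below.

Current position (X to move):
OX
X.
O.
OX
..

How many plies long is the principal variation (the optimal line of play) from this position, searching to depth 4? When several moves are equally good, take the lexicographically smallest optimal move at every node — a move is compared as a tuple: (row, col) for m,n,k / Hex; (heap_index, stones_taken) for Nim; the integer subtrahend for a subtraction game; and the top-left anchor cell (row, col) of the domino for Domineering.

PV length from [OX/X./O./OX/..]: 4 plies

p1 X@[OX/X./O./OX/..]: (1,1)[OX/XX/O./OX/..]-1 (2,1)[OX/X./OX/OX/..]-1 (4,0)[OX/X./O./OX/X.]+0* (4,1)[OX/X./O./OX/.X]-1
p2 O@[OX/X./O./OX/X.]: (1,1)[OX/XO/O./OX/X.]+0* (2,1)[OX/X./OO/OX/X.]+0 (4,1)[OX/X./O./OX/XO]+0
p3 X@[OX/XO/O./OX/X.]: (2,1)[OX/XO/OX/OX/X.]+0* (4,1)[OX/XO/O./OX/XX]+0
p4 O@[OX/XO/OX/OX/X.]: (4,1)[OX/XO/OX/OX/XO]+0*
p5 X@[OX/XO/OX/OX/XO] terminal +0; root [OX/X./O./OX/..] d4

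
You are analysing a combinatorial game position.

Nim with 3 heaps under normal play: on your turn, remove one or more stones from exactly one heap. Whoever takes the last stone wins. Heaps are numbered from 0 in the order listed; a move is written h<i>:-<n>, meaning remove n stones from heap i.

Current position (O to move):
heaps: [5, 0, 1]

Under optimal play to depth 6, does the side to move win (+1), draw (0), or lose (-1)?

value((5,0,1), O) = +1

[(5,0,1)] O move#1: h0:-1:-1/(4,0,1), h0:-2:-1/(3,0,1), h0:-3:-1/(2,0,1), h0:-4:+1/(1,0,1)*, h0:-5:-1/(0,0,1), h2:-1:-1/(5,0,0)
[(1,0,1)] X move#2: h0:-1:-1/(0,0,1)*, h2:-1:-1/(1,0,0)
[(0,0,1)] O move#3: h2:-1:+1/(0,0,0)*
[(0,0,0)] end (terminal -1, X#4); searched (5,0,1) to 6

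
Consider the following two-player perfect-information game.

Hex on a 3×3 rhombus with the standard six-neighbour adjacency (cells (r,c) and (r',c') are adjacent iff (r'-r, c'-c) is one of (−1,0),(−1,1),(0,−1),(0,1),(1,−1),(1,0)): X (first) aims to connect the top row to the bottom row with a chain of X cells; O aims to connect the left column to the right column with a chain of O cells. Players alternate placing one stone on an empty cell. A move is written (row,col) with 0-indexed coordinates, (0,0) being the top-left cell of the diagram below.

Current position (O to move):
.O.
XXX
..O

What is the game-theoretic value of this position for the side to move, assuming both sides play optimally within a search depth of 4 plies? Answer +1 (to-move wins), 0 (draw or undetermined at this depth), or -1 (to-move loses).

value(.O./XXX/..O, O) = -1

ply 1, O at .O./XXX/..O | (0,0)=-1→OO./XXX/..O*; (0,2)=-1→.OO/XXX/..O; (2,0)=-1→.O./XXX/O.O; (2,1)=-1→.O./XXX/.OO
ply 2, X at OO./XXX/..O | (0,2)=+1→OOX/XXX/..O*; (2,0)=-1→OO./XXX/X.O; (2,1)=-1→OO./XXX/.XO
ply 3, O at OOX/XXX/..O | (2,0)=-1→OOX/XXX/O.O*; (2,1)=-1→OOX/XXX/.OO
ply 4, X at OOX/XXX/O.O | (2,1)=+1→OOX/XXX/OXO*
ply 5: OOX/XXX/OXO is terminal -1 (O); from .O./XXX/..O depth 4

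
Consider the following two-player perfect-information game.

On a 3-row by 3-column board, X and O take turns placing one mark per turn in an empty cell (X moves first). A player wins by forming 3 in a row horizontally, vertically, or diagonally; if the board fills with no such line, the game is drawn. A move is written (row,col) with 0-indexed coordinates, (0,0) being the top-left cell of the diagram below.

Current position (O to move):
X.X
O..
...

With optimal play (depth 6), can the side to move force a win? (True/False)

[X.X/O../...] O move#1: (0,1):-1/XOX/O../...*, (1,1):-1/X.X/OO./..., (1,2):-1/X.X/O.O/..., (2,0):-1/X.X/O../O.., (2,1):-1/X.X/O../.O., (2,2):-1/X.X/O../..O
[XOX/O../...] X move#2: (1,1):+1/XOX/OX./...*, (1,2):+0/XOX/O.X/..., (2,0):-1/XOX/O../X.., (2,1):+0/XOX/O../.X., (2,2):+1/XOX/O../..X
[XOX/OX./...] O move#3: (1,2):-1/XOX/OXO/...*, (2,0):-1/XOX/OX./O.., (2,1):-1/XOX/OX./.O., (2,2):-1/XOX/OX./..O
[XOX/OXO/...] X move#4: (2,0):+1/XOX/OXO/X..*, (2,1):+1/XOX/OXO/.X., (2,2):+1/XOX/OXO/..X
[XOX/OXO/X..] end (terminal -1, O#5); searched X.X/O../... to 6

O winning at [X.X/O../...]: False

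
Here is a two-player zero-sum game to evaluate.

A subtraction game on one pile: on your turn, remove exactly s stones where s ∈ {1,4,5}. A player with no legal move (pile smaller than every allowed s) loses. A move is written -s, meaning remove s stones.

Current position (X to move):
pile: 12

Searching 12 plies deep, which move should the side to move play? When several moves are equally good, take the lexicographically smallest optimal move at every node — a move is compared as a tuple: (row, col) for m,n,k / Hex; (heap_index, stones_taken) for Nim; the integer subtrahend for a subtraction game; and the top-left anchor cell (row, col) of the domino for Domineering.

[12] X move#1: -1:-1/11, -4:+1/8*, -5:-1/7
[8] O move#2: -1:-1/7*, -4:-1/4, -5:-1/3
[7] X move#3: -1:-1/6, -4:-1/3, -5:+1/2*
[2] O move#4: -1:-1/1*
[1] X move#5: -1:+1/0*
[0] end (terminal -1, O#6); searched 12 to 12

X's best at [12]: -4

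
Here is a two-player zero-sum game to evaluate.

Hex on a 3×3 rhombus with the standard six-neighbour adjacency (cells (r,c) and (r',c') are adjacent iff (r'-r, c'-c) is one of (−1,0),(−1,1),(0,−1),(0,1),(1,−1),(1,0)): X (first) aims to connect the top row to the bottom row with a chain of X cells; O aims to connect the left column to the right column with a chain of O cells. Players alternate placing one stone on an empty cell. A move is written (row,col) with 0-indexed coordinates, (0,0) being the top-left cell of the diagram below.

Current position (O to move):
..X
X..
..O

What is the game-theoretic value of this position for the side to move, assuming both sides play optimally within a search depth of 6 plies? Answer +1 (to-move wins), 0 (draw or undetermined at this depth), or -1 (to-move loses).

value(..X/X../..O, O) = -1

ply 1, O at ..X/X../..O | (0,0)=-1→O.X/X../..O*; (0,1)=-1→.OX/X../..O; (1,1)=-1→..X/XO./..O; (1,2)=-1→..X/X.O/..O; (2,0)=-1→..X/X../O.O; (2,1)=-1→..X/X../.OO
ply 2, X at O.X/X../..O | (0,1)=+1→OXX/X../..O*; (1,1)=+1→O.X/XX./..O; (1,2)=+1→O.X/X.X/..O; (2,0)=+1→O.X/X../X.O; (2,1)=+1→O.X/X../.XO
ply 3, O at OXX/X../..O | (1,1)=-1→OXX/XO./..O*; (1,2)=-1→OXX/X.O/..O; (2,0)=-1→OXX/X../O.O; (2,1)=-1→OXX/X../.OO
ply 4, X at OXX/XO./..O | (1,2)=+1→OXX/XOX/..O*; (2,0)=+1→OXX/XO./X.O; (2,1)=+1→OXX/XO./.XO
ply 5, O at OXX/XOX/..O | (2,0)=-1→OXX/XOX/O.O*; (2,1)=-1→OXX/XOX/.OO
ply 6, X at OXX/XOX/O.O | (2,1)=+1→OXX/XOX/OXO*
ply 7: OXX/XOX/OXO is terminal -1 (O); from ..X/X../..O depth 6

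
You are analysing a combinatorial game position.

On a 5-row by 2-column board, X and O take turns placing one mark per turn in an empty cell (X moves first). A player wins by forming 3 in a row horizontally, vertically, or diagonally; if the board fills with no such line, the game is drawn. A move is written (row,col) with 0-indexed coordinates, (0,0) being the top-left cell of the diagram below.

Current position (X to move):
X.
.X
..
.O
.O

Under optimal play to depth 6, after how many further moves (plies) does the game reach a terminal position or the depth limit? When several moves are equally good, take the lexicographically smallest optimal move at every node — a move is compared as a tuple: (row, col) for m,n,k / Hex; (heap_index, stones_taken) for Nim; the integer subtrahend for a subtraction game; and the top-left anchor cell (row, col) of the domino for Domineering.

[X./.X/../.O/.O] X move#1: (0,1):-1/XX/.X/../.O/.O, (1,0):-1/X./XX/../.O/.O, (2,0):-1/X./.X/X./.O/.O, (2,1):+0/X./.X/.X/.O/.O*, (3,0):-1/X./.X/../XO/.O, (4,0):-1/X./.X/../.O/XO
[X./.X/.X/.O/.O] O move#2: (0,1):+0/XO/.X/.X/.O/.O*, (1,0):-1/X./OX/.X/.O/.O, (2,0):-1/X./.X/OX/.O/.O, (3,0):-1/X./.X/.X/OO/.O, (4,0):-1/X./.X/.X/.O/OO
[XO/.X/.X/.O/.O] X move#3: (1,0):+0/XO/XX/.X/.O/.O*, (2,0):+0/XO/.X/XX/.O/.O, (3,0):+0/XO/.X/.X/XO/.O, (4,0):+0/XO/.X/.X/.O/XO
[XO/XX/.X/.O/.O] O move#4: (2,0):+0/XO/XX/OX/.O/.O*, (3,0):-1/XO/XX/.X/OO/.O, (4,0):-1/XO/XX/.X/.O/OO
[XO/XX/OX/.O/.O] X move#5: (3,0):+0/XO/XX/OX/XO/.O*, (4,0):+0/XO/XX/OX/.O/XO
[XO/XX/OX/XO/.O] O move#6: (4,0):+0/XO/XX/OX/XO/OO*
[XO/XX/OX/XO/OO] end (terminal +0, X#7); searched X./.X/../.O/.O to 6

PV length from [X./.X/../.O/.O]: 6 plies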